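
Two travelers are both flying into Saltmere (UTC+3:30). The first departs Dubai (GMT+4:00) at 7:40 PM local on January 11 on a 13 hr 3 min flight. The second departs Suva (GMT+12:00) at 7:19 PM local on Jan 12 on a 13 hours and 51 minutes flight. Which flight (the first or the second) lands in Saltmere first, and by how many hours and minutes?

the first, by 16 hours 27 minutes

Flight 1 in UTC: 7:40 PM − 4:00 = 3:40 PM on Jan 11.
+13 hours 3 minutes → arrive 4:43 AM UTC on Jan 12.
Flight 2 in UTC: 7:19 PM − 12:00 = 7:19 AM on Jan 12.
+13 hours and 51 minutes → arrive 9:10 PM UTC on Jan 12.
Flight 1 lands earlier by 16 hours 27 minutes.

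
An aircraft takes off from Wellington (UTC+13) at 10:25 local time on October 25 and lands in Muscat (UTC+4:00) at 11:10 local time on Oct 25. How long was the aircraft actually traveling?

9 hours 45 minutes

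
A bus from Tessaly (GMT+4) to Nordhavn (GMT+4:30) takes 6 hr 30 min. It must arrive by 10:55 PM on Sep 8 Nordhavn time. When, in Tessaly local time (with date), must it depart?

Target arrival in UTC: 10:55 PM − 4:30 = 6:25 PM on Sep 8.
Subtract 6 hours 30 minutes → departure 11:55 AM UTC on Sep 8.
Tessaly is UTC+4:00: 11:55 AM + 4:00 = 3:55 PM on Sep 8.

3:55 PM on September 8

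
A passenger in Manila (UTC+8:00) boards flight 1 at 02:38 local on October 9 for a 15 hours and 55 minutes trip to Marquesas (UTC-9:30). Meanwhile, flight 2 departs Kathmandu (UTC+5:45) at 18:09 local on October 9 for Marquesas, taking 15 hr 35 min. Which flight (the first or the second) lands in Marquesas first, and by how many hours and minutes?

the first, by 17 hours 26 minutes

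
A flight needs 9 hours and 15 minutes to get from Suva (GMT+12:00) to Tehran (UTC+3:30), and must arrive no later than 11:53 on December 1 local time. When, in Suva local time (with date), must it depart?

Target arrival in UTC: 11:53 − 3:30 = 08:23 on Dec 1.
Subtract 9 hours 15 minutes → departure 23:08 UTC on Nov 30.
Suva is UTC+12:00: 23:08 + 12:00 = 11:08 on Dec 1.

11:08 on December 1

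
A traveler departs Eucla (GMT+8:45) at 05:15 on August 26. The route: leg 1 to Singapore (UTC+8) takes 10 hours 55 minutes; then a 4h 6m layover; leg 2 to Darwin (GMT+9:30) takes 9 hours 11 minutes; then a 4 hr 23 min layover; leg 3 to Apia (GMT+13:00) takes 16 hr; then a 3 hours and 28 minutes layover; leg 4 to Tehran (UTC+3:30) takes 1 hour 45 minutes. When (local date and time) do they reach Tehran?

01:48 on Aug 28

Convert departure to UTC: 05:15 − 8:45 = 20:30 UTC on Aug 25.
Add 10 hours 55 minutes leg 1 → 07:25 UTC (Aug 26).
Add 4 hours 6 minutes layover in Singapore → 11:31 UTC.
Add 9 hours and 11 minutes leg 2 → 20:42 UTC.
Add 4 hours and 23 minutes layover in Darwin → 01:05 UTC (Aug 27).
Add 16 hours leg 3 → 17:05 UTC.
Add 3 hours 28 minutes layover in Apia → 20:33 UTC.
Add 1 hour and 45 minutes leg 4 → 22:18 UTC.
Tehran is UTC+3:30, so local arrival = 22:18 + 3:30 = 01:48 on Aug 28.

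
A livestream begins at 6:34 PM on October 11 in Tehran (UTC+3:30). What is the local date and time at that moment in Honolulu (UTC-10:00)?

5:04 AM on October 11

Honolulu is 13:30 behind Tehran.
Shift by the zone difference: 6:34 PM − 13:30 = 5:04 AM on Oct 11 in Honolulu.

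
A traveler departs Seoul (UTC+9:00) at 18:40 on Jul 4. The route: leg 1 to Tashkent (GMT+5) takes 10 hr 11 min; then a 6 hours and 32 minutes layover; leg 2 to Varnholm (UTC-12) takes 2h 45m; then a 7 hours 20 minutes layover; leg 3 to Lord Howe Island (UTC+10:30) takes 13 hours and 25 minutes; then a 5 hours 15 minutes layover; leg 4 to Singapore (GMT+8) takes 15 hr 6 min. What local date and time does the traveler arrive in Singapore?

06:14 on July 7

Convert departure to UTC: 18:40 − 9:00 = 09:40 UTC on Jul 4.
Add 10 hours 11 minutes leg 1 → 19:51 UTC.
Add 6 hours 32 minutes layover in Tashkent → 02:23 UTC (Jul 5).
Add 2 hours 45 minutes leg 2 → 05:08 UTC.
Add 7 hours 20 minutes layover in Varnholm → 12:28 UTC.
Add 13 hours 25 minutes leg 3 → 01:53 UTC (Jul 6).
Add 5 hours 15 minutes layover in Lord Howe Island → 07:08 UTC.
Add 15 hours 6 minutes leg 4 → 22:14 UTC.
Singapore is UTC+8:00, so local arrival = 22:14 + 8:00 = 06:14 on Jul 7.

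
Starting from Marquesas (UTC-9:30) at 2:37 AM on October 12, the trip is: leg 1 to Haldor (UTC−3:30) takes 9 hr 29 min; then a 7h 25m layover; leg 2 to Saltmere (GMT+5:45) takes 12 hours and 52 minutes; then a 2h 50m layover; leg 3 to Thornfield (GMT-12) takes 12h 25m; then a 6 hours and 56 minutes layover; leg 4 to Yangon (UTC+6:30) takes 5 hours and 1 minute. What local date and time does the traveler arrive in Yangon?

Convert departure to UTC: 2:37 AM + 9:30 = 12:07 PM UTC on Oct 12.
Add 9 hours and 29 minutes leg 1 → 9:36 PM UTC.
Add 7 hours 25 minutes layover in Haldor → 5:01 AM UTC (Oct 13).
Add 12 hours 52 minutes leg 2 → 5:53 PM UTC.
Add 2 hours and 50 minutes layover in Saltmere → 8:43 PM UTC.
Add 12 hours and 25 minutes leg 3 → 9:08 AM UTC (Oct 14).
Add 6 hours 56 minutes layover in Thornfield → 4:04 PM UTC.
Add 5 hours and 1 minute leg 4 → 9:05 PM UTC.
Yangon is UTC+6:30, so local arrival = 9:05 PM + 6:30 = 3:35 AM on Oct 15.

3:35 AM on October 15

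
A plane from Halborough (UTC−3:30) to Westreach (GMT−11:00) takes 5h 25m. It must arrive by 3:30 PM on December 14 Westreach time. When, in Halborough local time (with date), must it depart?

5:35 PM on Dec 14

Target arrival in UTC: 3:30 PM + 11:00 = 2:30 AM on Dec 15.
Subtract 5 hours and 25 minutes → departure 9:05 PM UTC on Dec 14.
Halborough is UTC−3:30: 9:05 PM − 3:30 = 5:35 PM on Dec 14.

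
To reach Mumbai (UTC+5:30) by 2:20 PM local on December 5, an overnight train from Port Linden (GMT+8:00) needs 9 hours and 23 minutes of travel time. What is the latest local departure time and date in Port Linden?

Target arrival in UTC: 2:20 PM − 5:30 = 8:50 AM on Dec 5.
Subtract 9 hours 23 minutes → departure 11:27 PM UTC on Dec 4.
Port Linden is UTC+8:00: 11:27 PM + 8:00 = 7:27 AM on Dec 5.

7:27 AM on December 5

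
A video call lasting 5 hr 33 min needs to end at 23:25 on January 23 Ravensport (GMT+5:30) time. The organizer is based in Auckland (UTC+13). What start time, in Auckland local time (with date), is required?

Target end time in UTC: 23:25 − 5:30 = 17:55 on Jan 23.
Subtract 5 hours 33 minutes → start 12:22 UTC on Jan 23.
Auckland is UTC+13:00: 12:22 + 13:00 = 01:22 on Jan 24.

01:22 on January 24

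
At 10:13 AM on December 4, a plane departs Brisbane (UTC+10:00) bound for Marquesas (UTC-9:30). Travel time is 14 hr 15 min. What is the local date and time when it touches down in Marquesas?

4:58 AM on December 4

Marquesas is 19:30 behind Brisbane.
After 14 hours and 15 minutes it is 12:28 AM (Dec 5) in Brisbane.
Shift by the zone difference: 12:28 AM − 19:30 = 4:58 AM on Dec 4 in Marquesas.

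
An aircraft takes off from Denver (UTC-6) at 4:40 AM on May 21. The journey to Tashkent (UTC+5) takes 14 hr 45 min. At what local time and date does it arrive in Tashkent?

6:25 AM on May 22

Tashkent is 11:00 ahead of Denver.
After 14 hours and 45 minutes it is 7:25 PM in Denver.
Shift by the zone difference: 7:25 PM + 11:00 = 6:25 AM on May 22 in Tashkent.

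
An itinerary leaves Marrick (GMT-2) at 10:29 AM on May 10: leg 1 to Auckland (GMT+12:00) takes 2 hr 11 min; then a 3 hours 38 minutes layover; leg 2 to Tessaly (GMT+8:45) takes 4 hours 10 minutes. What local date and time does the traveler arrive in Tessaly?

7:13 AM on May 11

Convert departure to UTC: 10:29 AM + 2:00 = 12:29 PM UTC on May 10.
Add 2 hours 11 minutes leg 1 → 2:40 PM UTC.
Add 3 hours 38 minutes layover in Auckland → 6:18 PM UTC.
Add 4 hours and 10 minutes leg 2 → 10:28 PM UTC.
Tessaly is UTC+8:45, so local arrival = 10:28 PM + 8:45 = 7:13 AM on May 11.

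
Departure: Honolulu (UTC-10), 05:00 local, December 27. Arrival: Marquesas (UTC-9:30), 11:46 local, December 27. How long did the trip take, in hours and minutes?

Departure in UTC: 05:00 + 10:00 = 15:00 on Dec 27.
Arrival in UTC: 11:46 + 9:30 = 21:16 on Dec 27.
Elapsed = 21:16 − 15:00 = 6 hours 16 minutes.

6 hours 16 minutes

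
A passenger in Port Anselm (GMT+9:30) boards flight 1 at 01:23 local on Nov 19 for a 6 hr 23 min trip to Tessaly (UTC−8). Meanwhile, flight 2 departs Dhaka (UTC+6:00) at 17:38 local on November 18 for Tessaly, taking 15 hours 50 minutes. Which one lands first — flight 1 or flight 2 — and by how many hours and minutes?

the first, by 5 hours 12 minutes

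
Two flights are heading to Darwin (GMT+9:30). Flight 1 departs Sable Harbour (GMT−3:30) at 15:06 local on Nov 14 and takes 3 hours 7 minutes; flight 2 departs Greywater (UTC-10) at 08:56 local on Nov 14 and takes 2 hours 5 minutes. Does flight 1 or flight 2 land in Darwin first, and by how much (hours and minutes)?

the second, by 42 minutes

Flight 1 in UTC: 15:06 + 3:30 = 18:36 on Nov 14.
+3 hours 7 minutes → arrive 21:43 UTC on Nov 14.
Flight 2 in UTC: 08:56 + 10:00 = 18:56 on Nov 14.
+2 hours and 5 minutes → arrive 21:01 UTC on Nov 14.
Flight 2 lands earlier by 42 minutes.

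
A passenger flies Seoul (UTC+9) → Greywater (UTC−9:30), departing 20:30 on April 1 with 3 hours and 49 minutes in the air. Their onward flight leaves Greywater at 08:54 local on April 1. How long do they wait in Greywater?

3 hours 5 minutes

Convert departure to UTC: 20:30 − 9:00 = 11:30 UTC on Apr 1.
Add 3 hours 49 minutes flight time → 15:19 UTC.
Greywater is UTC−9:30, so local arrival = 15:19 − 9:30 = 05:49 on Apr 1.
Layover = 08:54 − 05:49 = 3 hours 5 minutes.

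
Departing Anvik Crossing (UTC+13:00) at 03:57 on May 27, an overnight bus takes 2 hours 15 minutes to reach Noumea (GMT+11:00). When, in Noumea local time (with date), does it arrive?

04:12 on May 27

Convert departure to UTC: 03:57 − 13:00 = 14:57 UTC on May 26.
Add 2 hours and 15 minutes travel time → 17:12 UTC.
Noumea is UTC+11:00, so local arrival = 17:12 + 11:00 = 04:12 on May 27.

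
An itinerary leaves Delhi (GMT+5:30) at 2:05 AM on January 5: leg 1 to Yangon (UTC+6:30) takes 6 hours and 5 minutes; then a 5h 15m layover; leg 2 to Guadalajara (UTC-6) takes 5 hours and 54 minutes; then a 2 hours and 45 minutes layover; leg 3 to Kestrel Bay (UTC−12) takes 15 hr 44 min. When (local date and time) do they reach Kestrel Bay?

Convert departure to UTC: 2:05 AM − 5:30 = 8:35 PM UTC on Jan 4.
Add 6 hours and 5 minutes leg 1 → 2:40 AM UTC (Jan 5).
Add 5 hours 15 minutes layover in Yangon → 7:55 AM UTC.
Add 5 hours and 54 minutes leg 2 → 1:49 PM UTC.
Add 2 hours and 45 minutes layover in Guadalajara → 4:34 PM UTC.
Add 15 hours 44 minutes leg 3 → 8:18 AM UTC (Jan 6).
Kestrel Bay is UTC−12:00, so local arrival = 8:18 AM − 12:00 = 8:18 PM on Jan 5.

8:18 PM on January 5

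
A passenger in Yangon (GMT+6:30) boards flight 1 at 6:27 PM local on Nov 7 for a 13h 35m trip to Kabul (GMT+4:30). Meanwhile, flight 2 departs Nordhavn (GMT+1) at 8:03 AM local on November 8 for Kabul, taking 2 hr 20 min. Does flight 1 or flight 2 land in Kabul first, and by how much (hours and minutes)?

the first, by 7 hours 51 minutes

Flight 1 in UTC: 6:27 PM − 6:30 = 11:57 AM on Nov 7.
+13 hours and 35 minutes → arrive 1:32 AM UTC on Nov 8.
Flight 2 in UTC: 8:03 AM − 1:00 = 7:03 AM on Nov 8.
+2 hours and 20 minutes → arrive 9:23 AM UTC on Nov 8.
Flight 1 lands earlier by 7 hours 51 minutes.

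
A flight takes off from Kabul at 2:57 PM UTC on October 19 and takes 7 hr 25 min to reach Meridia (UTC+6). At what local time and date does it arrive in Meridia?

Departure is given in UTC: 2:57 PM on Oct 19.
Add 7 hours 25 minutes → 10:22 PM UTC.
Meridia is UTC+6:00: 10:22 PM + 6:00 = 4:22 AM on Oct 20.

4:22 AM on October 20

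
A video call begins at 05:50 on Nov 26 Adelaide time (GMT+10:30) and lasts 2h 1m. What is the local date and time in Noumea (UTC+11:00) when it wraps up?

08:21 on November 26

Convert start to UTC: 05:50 − 10:30 = 19:20 UTC on Nov 25.
Add 2 hours and 1 minute duration → 21:21 UTC.
Noumea is UTC+11:00, so local end time = 21:21 + 11:00 = 08:21 on Nov 26.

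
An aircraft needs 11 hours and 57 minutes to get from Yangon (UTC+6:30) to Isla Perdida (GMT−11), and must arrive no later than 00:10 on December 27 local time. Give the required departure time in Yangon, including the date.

Target arrival in UTC: 00:10 + 11:00 = 11:10 on Dec 27.
Subtract 11 hours 57 minutes → departure 23:13 UTC on Dec 26.
Yangon is UTC+6:30: 23:13 + 6:30 = 05:43 on Dec 27.

05:43 on December 27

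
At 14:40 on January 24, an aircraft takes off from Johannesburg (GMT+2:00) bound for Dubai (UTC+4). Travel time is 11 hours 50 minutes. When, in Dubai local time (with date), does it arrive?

Dubai is 2:00 ahead of Johannesburg.
After 11 hours and 50 minutes it is 02:30 (Jan 25) in Johannesburg.
Shift by the zone difference: 02:30 + 2:00 = 04:30 on Jan 25 in Dubai.

04:30 on January 25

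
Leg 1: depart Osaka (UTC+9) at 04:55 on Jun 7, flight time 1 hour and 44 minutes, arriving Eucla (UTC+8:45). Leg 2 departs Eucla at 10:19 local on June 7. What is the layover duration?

3 hours 55 minutes

Convert departure to UTC: 04:55 − 9:00 = 19:55 UTC on Jun 6.
Add 1 hour and 44 minutes flight time → 21:39 UTC.
Eucla is UTC+8:45, so local arrival = 21:39 + 8:45 = 06:24 on Jun 7.
Layover = 10:19 − 06:24 = 3 hours 55 minutes.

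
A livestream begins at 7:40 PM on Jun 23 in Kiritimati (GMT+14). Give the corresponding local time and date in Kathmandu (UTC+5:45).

Kathmandu is 8:15 behind Kiritimati.
Shift by the zone difference: 7:40 PM − 8:15 = 11:25 AM on Jun 23 in Kathmandu.

11:25 AM on Jun 23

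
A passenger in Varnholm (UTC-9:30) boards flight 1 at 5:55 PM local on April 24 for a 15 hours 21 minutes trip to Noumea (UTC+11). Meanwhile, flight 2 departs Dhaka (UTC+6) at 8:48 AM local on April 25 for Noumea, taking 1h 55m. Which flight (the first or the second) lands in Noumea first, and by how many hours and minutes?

Flight 1 in UTC: 5:55 PM + 9:30 = 3:25 AM on Apr 25.
+15 hours and 21 minutes → arrive 6:46 PM UTC on Apr 25.
Flight 2 in UTC: 8:48 AM − 6:00 = 2:48 AM on Apr 25.
+1 hour and 55 minutes → arrive 4:43 AM UTC on Apr 25.
Flight 2 lands earlier by 14 hours 3 minutes.

the second, by 14 hours 3 minutes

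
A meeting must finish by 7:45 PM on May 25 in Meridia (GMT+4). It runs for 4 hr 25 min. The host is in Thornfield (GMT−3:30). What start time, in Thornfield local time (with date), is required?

Target end time in UTC: 7:45 PM − 4:00 = 3:45 PM on May 25.
Subtract 4 hours and 25 minutes → start 11:20 AM UTC on May 25.
Thornfield is UTC−3:30: 11:20 AM − 3:30 = 7:50 AM on May 25.

7:50 AM on May 25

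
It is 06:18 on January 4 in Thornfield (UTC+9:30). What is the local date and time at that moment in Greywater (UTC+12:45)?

09:33 on January 4

Greywater is 3:15 ahead of Thornfield.
Shift by the zone difference: 06:18 + 3:15 = 09:33 on Jan 4 in Greywater.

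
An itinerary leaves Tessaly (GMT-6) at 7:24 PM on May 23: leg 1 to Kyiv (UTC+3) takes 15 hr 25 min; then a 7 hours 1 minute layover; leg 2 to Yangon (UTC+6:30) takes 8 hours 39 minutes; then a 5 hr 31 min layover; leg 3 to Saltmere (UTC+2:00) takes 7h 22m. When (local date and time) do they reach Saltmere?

11:22 PM on May 25

Convert departure to UTC: 7:24 PM + 6:00 = 1:24 AM UTC on May 24.
Add 15 hours 25 minutes leg 1 → 4:49 PM UTC.
Add 7 hours and 1 minute layover in Kyiv → 11:50 PM UTC.
Add 8 hours and 39 minutes leg 2 → 8:29 AM UTC (May 25).
Add 5 hours and 31 minutes layover in Yangon → 2:00 PM UTC.
Add 7 hours 22 minutes leg 3 → 9:22 PM UTC.
Saltmere is UTC+2:00, so local arrival = 9:22 PM + 2:00 = 11:22 PM on May 25.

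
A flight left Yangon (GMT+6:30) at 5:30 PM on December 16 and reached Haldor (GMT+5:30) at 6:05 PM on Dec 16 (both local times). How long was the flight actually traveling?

Departure in UTC: 5:30 PM − 6:30 = 11:00 AM on Dec 16.
Arrival in UTC: 6:05 PM − 5:30 = 12:35 PM on Dec 16.
Elapsed = 12:35 PM − 11:00 AM = 1 hour 35 minutes.

1 hour 35 minutes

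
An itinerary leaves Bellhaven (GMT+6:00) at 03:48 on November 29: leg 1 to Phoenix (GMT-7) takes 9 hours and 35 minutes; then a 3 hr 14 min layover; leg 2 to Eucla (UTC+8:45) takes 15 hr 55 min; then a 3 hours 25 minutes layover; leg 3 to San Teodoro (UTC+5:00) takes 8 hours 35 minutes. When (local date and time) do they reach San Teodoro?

19:32 on November 30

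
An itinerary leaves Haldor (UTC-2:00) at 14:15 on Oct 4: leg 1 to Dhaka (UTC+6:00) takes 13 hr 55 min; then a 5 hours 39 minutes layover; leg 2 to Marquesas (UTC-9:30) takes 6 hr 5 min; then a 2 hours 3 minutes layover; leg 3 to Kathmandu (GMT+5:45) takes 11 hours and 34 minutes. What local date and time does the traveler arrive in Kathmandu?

13:16 on October 6

Convert departure to UTC: 14:15 + 2:00 = 16:15 UTC on Oct 4.
Add 13 hours and 55 minutes leg 1 → 06:10 UTC (Oct 5).
Add 5 hours 39 minutes layover in Dhaka → 11:49 UTC.
Add 6 hours and 5 minutes leg 2 → 17:54 UTC.
Add 2 hours and 3 minutes layover in Marquesas → 19:57 UTC.
Add 11 hours and 34 minutes leg 3 → 07:31 UTC (Oct 6).
Kathmandu is UTC+5:45, so local arrival = 07:31 + 5:45 = 13:16 on Oct 6.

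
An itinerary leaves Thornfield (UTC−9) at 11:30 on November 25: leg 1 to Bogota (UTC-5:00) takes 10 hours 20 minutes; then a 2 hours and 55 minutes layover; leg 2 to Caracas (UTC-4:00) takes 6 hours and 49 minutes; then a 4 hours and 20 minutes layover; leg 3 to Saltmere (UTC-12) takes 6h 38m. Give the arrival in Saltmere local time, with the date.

Convert departure to UTC: 11:30 + 9:00 = 20:30 UTC on Nov 25.
Add 10 hours 20 minutes leg 1 → 06:50 UTC (Nov 26).
Add 2 hours 55 minutes layover in Bogota → 09:45 UTC.
Add 6 hours and 49 minutes leg 2 → 16:34 UTC.
Add 4 hours 20 minutes layover in Caracas → 20:54 UTC.
Add 6 hours 38 minutes leg 3 → 03:32 UTC (Nov 27).
Saltmere is UTC−12:00, so local arrival = 03:32 − 12:00 = 15:32 on Nov 26.

15:32 on November 26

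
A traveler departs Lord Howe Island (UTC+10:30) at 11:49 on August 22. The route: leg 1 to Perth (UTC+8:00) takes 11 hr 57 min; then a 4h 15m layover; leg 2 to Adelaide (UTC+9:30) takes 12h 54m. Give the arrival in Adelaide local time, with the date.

Convert departure to UTC: 11:49 − 10:30 = 01:19 UTC on Aug 22.
Add 11 hours and 57 minutes leg 1 → 13:16 UTC.
Add 4 hours 15 minutes layover in Perth → 17:31 UTC.
Add 12 hours and 54 minutes leg 2 → 06:25 UTC (Aug 23).
Adelaide is UTC+9:30, so local arrival = 06:25 + 9:30 = 15:55 on Aug 23.

15:55 on Aug 23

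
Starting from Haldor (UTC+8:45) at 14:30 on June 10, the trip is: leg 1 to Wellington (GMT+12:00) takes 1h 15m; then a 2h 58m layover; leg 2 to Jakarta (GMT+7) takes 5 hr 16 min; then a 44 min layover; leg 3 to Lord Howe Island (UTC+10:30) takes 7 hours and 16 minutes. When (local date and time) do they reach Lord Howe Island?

09:44 on Jun 11

Convert departure to UTC: 14:30 − 8:45 = 05:45 UTC on Jun 10.
Add 1 hour and 15 minutes leg 1 → 07:00 UTC.
Add 2 hours and 58 minutes layover in Wellington → 09:58 UTC.
Add 5 hours 16 minutes leg 2 → 15:14 UTC.
Add 44 minutes layover in Jakarta → 15:58 UTC.
Add 7 hours 16 minutes leg 3 → 23:14 UTC.
Lord Howe Island is UTC+10:30, so local arrival = 23:14 + 10:30 = 09:44 on Jun 11.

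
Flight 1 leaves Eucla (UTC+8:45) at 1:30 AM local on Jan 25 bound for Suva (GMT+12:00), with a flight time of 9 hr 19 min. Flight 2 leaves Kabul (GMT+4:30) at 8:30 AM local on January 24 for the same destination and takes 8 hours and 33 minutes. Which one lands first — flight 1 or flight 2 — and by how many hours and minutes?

the second, by 13 hours 31 minutes

Flight 1 in UTC: 1:30 AM − 8:45 = 4:45 PM on Jan 24.
+9 hours and 19 minutes → arrive 2:04 AM UTC on Jan 25.
Flight 2 in UTC: 8:30 AM − 4:30 = 4:00 AM on Jan 24.
+8 hours and 33 minutes → arrive 12:33 PM UTC on Jan 24.
Flight 2 lands earlier by 13 hours 31 minutes.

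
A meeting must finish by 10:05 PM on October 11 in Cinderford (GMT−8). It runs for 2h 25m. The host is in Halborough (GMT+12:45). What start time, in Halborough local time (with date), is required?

4:25 PM on October 12

Target end time in UTC: 10:05 PM + 8:00 = 6:05 AM on Oct 12.
Subtract 2 hours and 25 minutes → start 3:40 AM UTC on Oct 12.
Halborough is UTC+12:45: 3:40 AM + 12:45 = 4:25 PM on Oct 12.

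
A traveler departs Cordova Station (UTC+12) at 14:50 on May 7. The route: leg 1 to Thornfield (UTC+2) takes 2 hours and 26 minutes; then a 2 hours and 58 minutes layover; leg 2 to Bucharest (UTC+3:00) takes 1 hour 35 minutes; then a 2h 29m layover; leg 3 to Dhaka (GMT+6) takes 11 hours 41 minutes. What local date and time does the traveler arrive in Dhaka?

05:59 on May 8

Convert departure to UTC: 14:50 − 12:00 = 02:50 UTC on May 7.
Add 2 hours 26 minutes leg 1 → 05:16 UTC.
Add 2 hours and 58 minutes layover in Thornfield → 08:14 UTC.
Add 1 hour 35 minutes leg 2 → 09:49 UTC.
Add 2 hours and 29 minutes layover in Bucharest → 12:18 UTC.
Add 11 hours 41 minutes leg 3 → 23:59 UTC.
Dhaka is UTC+6:00, so local arrival = 23:59 + 6:00 = 05:59 on May 8.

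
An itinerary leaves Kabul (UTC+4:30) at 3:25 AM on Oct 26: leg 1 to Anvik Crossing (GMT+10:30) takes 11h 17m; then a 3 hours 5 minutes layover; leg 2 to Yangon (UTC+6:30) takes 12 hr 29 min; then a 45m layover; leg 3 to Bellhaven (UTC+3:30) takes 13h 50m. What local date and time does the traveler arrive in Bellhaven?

7:51 PM on October 27

Convert departure to UTC: 3:25 AM − 4:30 = 10:55 PM UTC on Oct 25.
Add 11 hours and 17 minutes leg 1 → 10:12 AM UTC (Oct 26).
Add 3 hours 5 minutes layover in Anvik Crossing → 1:17 PM UTC.
Add 12 hours and 29 minutes leg 2 → 1:46 AM UTC (Oct 27).
Add 45 minutes layover in Yangon → 2:31 AM UTC.
Add 13 hours 50 minutes leg 3 → 4:21 PM UTC.
Bellhaven is UTC+3:30, so local arrival = 4:21 PM + 3:30 = 7:51 PM on Oct 27.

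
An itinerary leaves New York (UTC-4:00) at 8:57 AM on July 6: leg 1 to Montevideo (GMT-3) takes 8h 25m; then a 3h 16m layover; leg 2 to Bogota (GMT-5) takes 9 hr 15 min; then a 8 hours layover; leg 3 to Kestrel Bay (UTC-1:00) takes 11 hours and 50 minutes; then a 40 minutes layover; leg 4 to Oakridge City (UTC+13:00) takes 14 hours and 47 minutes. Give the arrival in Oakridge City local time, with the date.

10:10 AM on July 9

Convert departure to UTC: 8:57 AM + 4:00 = 12:57 PM UTC on Jul 6.
Add 8 hours 25 minutes leg 1 → 9:22 PM UTC.
Add 3 hours 16 minutes layover in Montevideo → 12:38 AM UTC (Jul 7).
Add 9 hours and 15 minutes leg 2 → 9:53 AM UTC.
Add 8 hours layover in Bogota → 5:53 PM UTC.
Add 11 hours and 50 minutes leg 3 → 5:43 AM UTC (Jul 8).
Add 40 minutes layover in Kestrel Bay → 6:23 AM UTC.
Add 14 hours 47 minutes leg 4 → 9:10 PM UTC.
Oakridge City is UTC+13:00, so local arrival = 9:10 PM + 13:00 = 10:10 AM on Jul 9.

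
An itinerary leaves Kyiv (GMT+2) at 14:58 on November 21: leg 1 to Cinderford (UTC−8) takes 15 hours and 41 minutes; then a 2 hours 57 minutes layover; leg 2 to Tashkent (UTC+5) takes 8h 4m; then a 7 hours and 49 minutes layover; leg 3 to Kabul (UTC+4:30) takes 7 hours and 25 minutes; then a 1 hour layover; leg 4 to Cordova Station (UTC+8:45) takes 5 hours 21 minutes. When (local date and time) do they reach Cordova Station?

22:00 on November 23

Convert departure to UTC: 14:58 − 2:00 = 12:58 UTC on Nov 21.
Add 15 hours 41 minutes leg 1 → 04:39 UTC (Nov 22).
Add 2 hours and 57 minutes layover in Cinderford → 07:36 UTC.
Add 8 hours 4 minutes leg 2 → 15:40 UTC.
Add 7 hours and 49 minutes layover in Tashkent → 23:29 UTC.
Add 7 hours and 25 minutes leg 3 → 06:54 UTC (Nov 23).
Add 1 hour layover in Kabul → 07:54 UTC.
Add 5 hours and 21 minutes leg 4 → 13:15 UTC.
Cordova Station is UTC+8:45, so local arrival = 13:15 + 8:45 = 22:00 on Nov 23.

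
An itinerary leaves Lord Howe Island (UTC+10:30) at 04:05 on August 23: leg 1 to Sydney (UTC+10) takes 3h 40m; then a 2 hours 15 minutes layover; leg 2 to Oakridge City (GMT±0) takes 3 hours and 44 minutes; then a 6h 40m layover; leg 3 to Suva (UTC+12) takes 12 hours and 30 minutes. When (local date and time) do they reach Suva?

Convert departure to UTC: 04:05 − 10:30 = 17:35 UTC on Aug 22.
Add 3 hours 40 minutes leg 1 → 21:15 UTC.
Add 2 hours and 15 minutes layover in Sydney → 23:30 UTC.
Add 3 hours 44 minutes leg 2 → 03:14 UTC (Aug 23).
Add 6 hours 40 minutes layover in Oakridge City → 09:54 UTC.
Add 12 hours and 30 minutes leg 3 → 22:24 UTC.
Suva is UTC+12:00, so local arrival = 22:24 + 12:00 = 10:24 on Aug 24.

10:24 on August 24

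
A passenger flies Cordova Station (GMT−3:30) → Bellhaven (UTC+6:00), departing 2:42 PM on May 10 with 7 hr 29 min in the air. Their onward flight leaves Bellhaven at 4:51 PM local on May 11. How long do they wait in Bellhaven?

9 hours 10 minutes

Convert departure to UTC: 2:42 PM + 3:30 = 6:12 PM UTC on May 10.
Add 7 hours 29 minutes flight time → 1:41 AM UTC (May 11).
Bellhaven is UTC+6:00, so local arrival = 1:41 AM + 6:00 = 7:41 AM on May 11.
Layover = 4:51 PM − 7:41 AM = 9 hours 10 minutes.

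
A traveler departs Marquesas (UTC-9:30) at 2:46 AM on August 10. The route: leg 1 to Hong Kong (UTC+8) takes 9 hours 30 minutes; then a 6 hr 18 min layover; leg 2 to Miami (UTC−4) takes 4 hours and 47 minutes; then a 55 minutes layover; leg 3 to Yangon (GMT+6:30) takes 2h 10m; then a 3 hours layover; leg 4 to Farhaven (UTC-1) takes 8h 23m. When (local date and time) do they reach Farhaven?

10:19 PM on August 11

Convert departure to UTC: 2:46 AM + 9:30 = 12:16 PM UTC on Aug 10.
Add 9 hours 30 minutes leg 1 → 9:46 PM UTC.
Add 6 hours 18 minutes layover in Hong Kong → 4:04 AM UTC (Aug 11).
Add 4 hours and 47 minutes leg 2 → 8:51 AM UTC.
Add 55 minutes layover in Miami → 9:46 AM UTC.
Add 2 hours and 10 minutes leg 3 → 11:56 AM UTC.
Add 3 hours layover in Yangon → 2:56 PM UTC.
Add 8 hours 23 minutes leg 4 → 11:19 PM UTC.
Farhaven is UTC−1:00, so local arrival = 11:19 PM − 1:00 = 10:19 PM on Aug 11.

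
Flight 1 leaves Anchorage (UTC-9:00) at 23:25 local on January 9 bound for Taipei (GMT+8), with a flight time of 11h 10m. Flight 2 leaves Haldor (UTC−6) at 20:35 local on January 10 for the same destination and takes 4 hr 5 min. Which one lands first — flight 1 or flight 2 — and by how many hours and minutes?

the first, by 11 hours 5 minutes

Flight 1 in UTC: 23:25 + 9:00 = 08:25 on Jan 10.
+11 hours and 10 minutes → arrive 19:35 UTC on Jan 10.
Flight 2 in UTC: 20:35 + 6:00 = 02:35 on Jan 11.
+4 hours and 5 minutes → arrive 06:40 UTC on Jan 11.
Flight 1 lands earlier by 11 hours 5 minutes.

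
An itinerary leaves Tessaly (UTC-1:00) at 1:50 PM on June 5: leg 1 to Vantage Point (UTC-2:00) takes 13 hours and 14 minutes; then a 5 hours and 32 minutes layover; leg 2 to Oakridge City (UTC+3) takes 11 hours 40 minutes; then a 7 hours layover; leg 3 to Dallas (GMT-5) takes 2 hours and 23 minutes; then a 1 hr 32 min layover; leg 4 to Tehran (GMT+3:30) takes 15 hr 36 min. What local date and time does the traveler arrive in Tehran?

Convert departure to UTC: 1:50 PM + 1:00 = 2:50 PM UTC on Jun 5.
Add 13 hours and 14 minutes leg 1 → 4:04 AM UTC (Jun 6).
Add 5 hours and 32 minutes layover in Vantage Point → 9:36 AM UTC.
Add 11 hours 40 minutes leg 2 → 9:16 PM UTC.
Add 7 hours layover in Oakridge City → 4:16 AM UTC (Jun 7).
Add 2 hours 23 minutes leg 3 → 6:39 AM UTC.
Add 1 hour 32 minutes layover in Dallas → 8:11 AM UTC.
Add 15 hours and 36 minutes leg 4 → 11:47 PM UTC.
Tehran is UTC+3:30, so local arrival = 11:47 PM + 3:30 = 3:17 AM on Jun 8.

3:17 AM on June 8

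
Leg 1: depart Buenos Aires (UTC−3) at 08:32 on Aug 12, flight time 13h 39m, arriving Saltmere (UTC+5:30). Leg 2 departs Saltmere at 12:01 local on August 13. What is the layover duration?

5 hours 20 minutes

Convert departure to UTC: 08:32 + 3:00 = 11:32 UTC on Aug 12.
Add 13 hours and 39 minutes flight time → 01:11 UTC (Aug 13).
Saltmere is UTC+5:30, so local arrival = 01:11 + 5:30 = 06:41 on Aug 13.
Layover = 12:01 − 06:41 = 5 hours 20 minutes.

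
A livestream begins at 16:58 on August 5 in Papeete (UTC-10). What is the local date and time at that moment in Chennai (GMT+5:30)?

In UTC: 16:58 + 10:00 = 02:58 on Aug 6.
Chennai is UTC+5:30: 02:58 + 5:30 = 08:28 on Aug 6.

08:28 on August 6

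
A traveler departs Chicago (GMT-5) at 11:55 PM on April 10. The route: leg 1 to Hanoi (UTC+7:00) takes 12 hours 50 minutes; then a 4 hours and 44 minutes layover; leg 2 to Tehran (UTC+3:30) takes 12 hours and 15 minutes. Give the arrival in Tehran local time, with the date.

2:14 PM on Apr 12

Convert departure to UTC: 11:55 PM + 5:00 = 4:55 AM UTC on Apr 11.
Add 12 hours and 50 minutes leg 1 → 5:45 PM UTC.
Add 4 hours and 44 minutes layover in Hanoi → 10:29 PM UTC.
Add 12 hours 15 minutes leg 2 → 10:44 AM UTC (Apr 12).
Tehran is UTC+3:30, so local arrival = 10:44 AM + 3:30 = 2:14 PM on Apr 12.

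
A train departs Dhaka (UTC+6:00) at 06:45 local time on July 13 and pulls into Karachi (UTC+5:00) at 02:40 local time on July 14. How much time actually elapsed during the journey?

20 hours 55 minutes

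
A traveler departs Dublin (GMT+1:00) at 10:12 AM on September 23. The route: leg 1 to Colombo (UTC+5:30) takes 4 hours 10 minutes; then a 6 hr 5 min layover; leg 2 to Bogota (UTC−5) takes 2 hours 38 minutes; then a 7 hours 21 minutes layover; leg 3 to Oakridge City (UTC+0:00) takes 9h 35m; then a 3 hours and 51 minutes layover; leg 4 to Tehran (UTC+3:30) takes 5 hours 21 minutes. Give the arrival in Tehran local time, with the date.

3:43 AM on September 25

Convert departure to UTC: 10:12 AM − 1:00 = 9:12 AM UTC on Sep 23.
Add 4 hours 10 minutes leg 1 → 1:22 PM UTC.
Add 6 hours and 5 minutes layover in Colombo → 7:27 PM UTC.
Add 2 hours 38 minutes leg 2 → 10:05 PM UTC.
Add 7 hours 21 minutes layover in Bogota → 5:26 AM UTC (Sep 24).
Add 9 hours 35 minutes leg 3 → 3:01 PM UTC.
Add 3 hours 51 minutes layover in Oakridge City → 6:52 PM UTC.
Add 5 hours and 21 minutes leg 4 → 12:13 AM UTC (Sep 25).
Tehran is UTC+3:30, so local arrival = 12:13 AM + 3:30 = 3:43 AM on Sep 25.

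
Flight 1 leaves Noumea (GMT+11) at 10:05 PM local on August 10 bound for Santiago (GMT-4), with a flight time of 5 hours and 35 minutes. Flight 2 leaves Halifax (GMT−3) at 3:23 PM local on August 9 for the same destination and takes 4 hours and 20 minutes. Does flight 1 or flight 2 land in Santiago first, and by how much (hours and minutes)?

the second, by 17 hours 57 minutes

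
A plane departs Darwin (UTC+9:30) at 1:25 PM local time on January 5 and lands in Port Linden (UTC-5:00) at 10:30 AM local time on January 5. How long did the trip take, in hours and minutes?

Departure in UTC: 1:25 PM − 9:30 = 3:55 AM on Jan 5.
Arrival in UTC: 10:30 AM + 5:00 = 3:30 PM on Jan 5.
Elapsed = 3:30 PM − 3:55 AM = 11 hours 35 minutes.

11 hours 35 minutes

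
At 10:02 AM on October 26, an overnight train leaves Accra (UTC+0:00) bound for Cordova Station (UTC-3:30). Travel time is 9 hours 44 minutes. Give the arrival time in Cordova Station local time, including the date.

4:16 PM on October 26

Accra is at UTC+0, so departure is already 10:02 AM UTC on Oct 26.
Add 9 hours and 44 minutes travel time → 7:46 PM UTC.
Cordova Station is UTC−3:30, so local arrival = 7:46 PM − 3:30 = 4:16 PM on Oct 26.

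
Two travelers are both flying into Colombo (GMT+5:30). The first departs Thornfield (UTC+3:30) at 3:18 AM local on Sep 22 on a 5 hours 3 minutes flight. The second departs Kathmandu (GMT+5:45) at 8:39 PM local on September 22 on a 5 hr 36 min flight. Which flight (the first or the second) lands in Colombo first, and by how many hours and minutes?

Flight 1 in UTC: 3:18 AM − 3:30 = 11:48 PM on Sep 21.
+5 hours 3 minutes → arrive 4:51 AM UTC on Sep 22.
Flight 2 in UTC: 8:39 PM − 5:45 = 2:54 PM on Sep 22.
+5 hours 36 minutes → arrive 8:30 PM UTC on Sep 22.
Flight 1 lands earlier by 15 hours 39 minutes.

the first, by 15 hours 39 minutes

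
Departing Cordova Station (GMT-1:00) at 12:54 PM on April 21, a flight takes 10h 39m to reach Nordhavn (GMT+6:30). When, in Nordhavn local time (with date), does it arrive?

7:03 AM on April 22

Convert departure to UTC: 12:54 PM + 1:00 = 1:54 PM UTC on Apr 21.
Add 10 hours 39 minutes travel time → 12:33 AM UTC (Apr 22).
Nordhavn is UTC+6:30, so local arrival = 12:33 AM + 6:30 = 7:03 AM on Apr 22.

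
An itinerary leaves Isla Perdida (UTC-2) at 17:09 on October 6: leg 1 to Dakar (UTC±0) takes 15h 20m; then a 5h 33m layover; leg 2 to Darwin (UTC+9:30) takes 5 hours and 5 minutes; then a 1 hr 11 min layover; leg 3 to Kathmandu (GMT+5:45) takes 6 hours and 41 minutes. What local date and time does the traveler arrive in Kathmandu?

Convert departure to UTC: 17:09 + 2:00 = 19:09 UTC on Oct 6.
Add 15 hours and 20 minutes leg 1 → 10:29 UTC (Oct 7).
Add 5 hours 33 minutes layover in Dakar → 16:02 UTC.
Add 5 hours and 5 minutes leg 2 → 21:07 UTC.
Add 1 hour and 11 minutes layover in Darwin → 22:18 UTC.
Add 6 hours and 41 minutes leg 3 → 04:59 UTC (Oct 8).
Kathmandu is UTC+5:45, so local arrival = 04:59 + 5:45 = 10:44 on Oct 8.

10:44 on October 8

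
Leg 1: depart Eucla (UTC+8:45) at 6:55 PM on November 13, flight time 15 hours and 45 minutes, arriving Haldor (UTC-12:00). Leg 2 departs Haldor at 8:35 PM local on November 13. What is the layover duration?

6 hours 40 minutes

Convert departure to UTC: 6:55 PM − 8:45 = 10:10 AM UTC on Nov 13.
Add 15 hours and 45 minutes flight time → 1:55 AM UTC (Nov 14).
Haldor is UTC−12:00, so local arrival = 1:55 AM − 12:00 = 1:55 PM on Nov 13.
Layover = 8:35 PM − 1:55 PM = 6 hours 40 minutes.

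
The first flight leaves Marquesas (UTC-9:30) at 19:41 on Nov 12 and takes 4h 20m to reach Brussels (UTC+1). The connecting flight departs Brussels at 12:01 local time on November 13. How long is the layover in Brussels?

Convert departure to UTC: 19:41 + 9:30 = 05:11 UTC on Nov 13.
Add 4 hours and 20 minutes flight time → 09:31 UTC.
Brussels is UTC+1:00, so local arrival = 09:31 + 1:00 = 10:31 on Nov 13.
Layover = 12:01 − 10:31 = 1 hour 30 minutes.

1 hour 30 minutes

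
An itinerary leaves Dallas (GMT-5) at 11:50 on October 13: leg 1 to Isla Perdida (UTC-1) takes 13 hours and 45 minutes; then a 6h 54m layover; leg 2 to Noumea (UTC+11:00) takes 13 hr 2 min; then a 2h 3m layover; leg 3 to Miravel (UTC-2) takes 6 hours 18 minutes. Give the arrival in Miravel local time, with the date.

08:52 on October 15

Convert departure to UTC: 11:50 + 5:00 = 16:50 UTC on Oct 13.
Add 13 hours and 45 minutes leg 1 → 06:35 UTC (Oct 14).
Add 6 hours and 54 minutes layover in Isla Perdida → 13:29 UTC.
Add 13 hours 2 minutes leg 2 → 02:31 UTC (Oct 15).
Add 2 hours 3 minutes layover in Noumea → 04:34 UTC.
Add 6 hours 18 minutes leg 3 → 10:52 UTC.
Miravel is UTC−2:00, so local arrival = 10:52 − 2:00 = 08:52 on Oct 15.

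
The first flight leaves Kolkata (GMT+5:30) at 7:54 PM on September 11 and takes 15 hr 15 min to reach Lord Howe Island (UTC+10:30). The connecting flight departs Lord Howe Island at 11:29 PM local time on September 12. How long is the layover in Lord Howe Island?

7 hours 20 minutes

Convert departure to UTC: 7:54 PM − 5:30 = 2:24 PM UTC on Sep 11.
Add 15 hours 15 minutes flight time → 5:39 AM UTC (Sep 12).
Lord Howe Island is UTC+10:30, so local arrival = 5:39 AM + 10:30 = 4:09 PM on Sep 12.
Layover = 11:29 PM − 4:09 PM = 7 hours 20 minutes.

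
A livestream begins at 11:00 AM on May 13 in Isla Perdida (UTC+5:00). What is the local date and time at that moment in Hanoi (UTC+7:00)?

In UTC: 11:00 AM − 5:00 = 6:00 AM on May 13.
Hanoi is UTC+7:00: 6:00 AM + 7:00 = 1:00 PM on May 13.

1:00 PM on May 13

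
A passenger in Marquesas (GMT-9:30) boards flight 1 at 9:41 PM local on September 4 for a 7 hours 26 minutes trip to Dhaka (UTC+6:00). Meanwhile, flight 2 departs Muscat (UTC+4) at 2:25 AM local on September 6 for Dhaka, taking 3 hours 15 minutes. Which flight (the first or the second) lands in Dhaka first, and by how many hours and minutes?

the first, by 11 hours 3 minutes

Flight 1 in UTC: 9:41 PM + 9:30 = 7:11 AM on Sep 5.
+7 hours and 26 minutes → arrive 2:37 PM UTC on Sep 5.
Flight 2 in UTC: 2:25 AM − 4:00 = 10:25 PM on Sep 5.
+3 hours 15 minutes → arrive 1:40 AM UTC on Sep 6.
Flight 1 lands earlier by 11 hours 3 minutes.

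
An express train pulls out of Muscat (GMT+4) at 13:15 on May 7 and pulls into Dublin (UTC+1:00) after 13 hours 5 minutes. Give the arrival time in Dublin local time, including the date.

Convert departure to UTC: 13:15 − 4:00 = 09:15 UTC on May 7.
Add 13 hours 5 minutes travel time → 22:20 UTC.
Dublin is UTC+1:00, so local arrival = 22:20 + 1:00 = 23:20 on May 7.

23:20 on May 7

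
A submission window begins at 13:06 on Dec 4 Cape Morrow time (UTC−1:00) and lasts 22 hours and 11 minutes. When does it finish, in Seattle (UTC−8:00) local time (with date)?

Seattle is 7:00 behind Cape Morrow.
After 22 hours 11 minutes it is 11:17 (Dec 5) in Cape Morrow.
Shift by the zone difference: 11:17 − 7:00 = 04:17 on Dec 5 in Seattle.

04:17 on Dec 5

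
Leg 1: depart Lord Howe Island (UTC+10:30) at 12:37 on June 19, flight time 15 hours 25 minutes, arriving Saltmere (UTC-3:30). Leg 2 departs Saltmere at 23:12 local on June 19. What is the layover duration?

Convert departure to UTC: 12:37 − 10:30 = 02:07 UTC on Jun 19.
Add 15 hours and 25 minutes flight time → 17:32 UTC.
Saltmere is UTC−3:30, so local arrival = 17:32 − 3:30 = 14:02 on Jun 19.
Layover = 23:12 − 14:02 = 9 hours 10 minutes.

9 hours 10 minutes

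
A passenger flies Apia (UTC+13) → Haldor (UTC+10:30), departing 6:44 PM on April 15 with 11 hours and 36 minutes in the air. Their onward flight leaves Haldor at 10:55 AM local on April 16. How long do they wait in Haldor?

7 hours 5 minutes

Convert departure to UTC: 6:44 PM − 13:00 = 5:44 AM UTC on Apr 15.
Add 11 hours and 36 minutes flight time → 5:20 PM UTC.
Haldor is UTC+10:30, so local arrival = 5:20 PM + 10:30 = 3:50 AM on Apr 16.
Layover = 10:55 AM − 3:50 AM = 7 hours 5 minutes.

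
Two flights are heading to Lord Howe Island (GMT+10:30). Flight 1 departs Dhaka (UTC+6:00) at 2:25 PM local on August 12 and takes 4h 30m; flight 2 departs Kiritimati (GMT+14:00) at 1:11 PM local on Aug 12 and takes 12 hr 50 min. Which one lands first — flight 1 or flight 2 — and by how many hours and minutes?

the second, by 54 minutes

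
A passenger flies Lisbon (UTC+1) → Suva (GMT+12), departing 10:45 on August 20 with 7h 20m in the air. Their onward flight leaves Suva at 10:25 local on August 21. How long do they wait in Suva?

Convert departure to UTC: 10:45 − 1:00 = 09:45 UTC on Aug 20.
Add 7 hours and 20 minutes flight time → 17:05 UTC.
Suva is UTC+12:00, so local arrival = 17:05 + 12:00 = 05:05 on Aug 21.
Layover = 10:25 − 05:05 = 5 hours 20 minutes.

5 hours 20 minutes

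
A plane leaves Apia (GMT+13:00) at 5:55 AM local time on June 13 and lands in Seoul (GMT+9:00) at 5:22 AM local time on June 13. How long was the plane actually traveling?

3 hours 27 minutes

Departure in UTC: 5:55 AM − 13:00 = 4:55 PM on Jun 12.
Arrival in UTC: 5:22 AM − 9:00 = 8:22 PM on Jun 12.
Elapsed = 8:22 PM − 4:55 PM = 3 hours 27 minutes.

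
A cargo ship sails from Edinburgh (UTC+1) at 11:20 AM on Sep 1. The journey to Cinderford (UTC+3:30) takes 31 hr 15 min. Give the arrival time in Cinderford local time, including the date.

9:05 PM on September 2

Convert departure to UTC: 11:20 AM − 1:00 = 10:20 AM UTC on Sep 1.
Add 31 hours and 15 minutes travel time → 5:35 PM UTC (Sep 2).
Cinderford is UTC+3:30, so local arrival = 5:35 PM + 3:30 = 9:05 PM on Sep 2.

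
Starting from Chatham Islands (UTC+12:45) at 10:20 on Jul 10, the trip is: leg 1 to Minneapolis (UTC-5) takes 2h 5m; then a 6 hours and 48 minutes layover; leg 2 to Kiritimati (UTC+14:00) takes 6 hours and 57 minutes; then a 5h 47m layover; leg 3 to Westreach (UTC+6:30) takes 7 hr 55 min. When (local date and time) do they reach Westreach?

09:37 on Jul 11

Convert departure to UTC: 10:20 − 12:45 = 21:35 UTC on Jul 9.
Add 2 hours and 5 minutes leg 1 → 23:40 UTC.
Add 6 hours and 48 minutes layover in Minneapolis → 06:28 UTC (Jul 10).
Add 6 hours and 57 minutes leg 2 → 13:25 UTC.
Add 5 hours 47 minutes layover in Kiritimati → 19:12 UTC.
Add 7 hours and 55 minutes leg 3 → 03:07 UTC (Jul 11).
Westreach is UTC+6:30, so local arrival = 03:07 + 6:30 = 09:37 on Jul 11.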